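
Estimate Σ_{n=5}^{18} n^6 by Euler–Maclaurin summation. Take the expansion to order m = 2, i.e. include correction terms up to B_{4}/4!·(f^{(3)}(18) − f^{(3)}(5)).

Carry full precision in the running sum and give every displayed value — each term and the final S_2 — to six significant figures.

∫_5^18 x^6 dx evaluates to 8.74488e+07.
Endpoint term: (f(5) + f(18))/2 = (15625.0 + 3.40122e+07)/2 = 1.70139e+07.
So far: 1.04463e+08.
k=1: B_{2}/(2)! × [f^{(1)}(18) − f^{(1)}(5)] = 1/12 × (1.13374e+07 − 18750.0) = 943222.
Partial sum through k=1: 1.05406e+08.
k=2: B_{4}/(4)! × [f^{(3)}(18) − f^{(3)}(5)] = −1/720 × (699840 − 15000.0) = -951.167.

S_2 ≈ 1.05405e+08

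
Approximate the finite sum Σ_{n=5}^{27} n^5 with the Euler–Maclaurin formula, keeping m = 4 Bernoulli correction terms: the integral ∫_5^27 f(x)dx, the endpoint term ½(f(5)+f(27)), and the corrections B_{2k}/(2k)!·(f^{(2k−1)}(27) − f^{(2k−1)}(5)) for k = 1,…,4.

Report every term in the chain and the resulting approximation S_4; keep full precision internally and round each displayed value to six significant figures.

∫_5^27 x^5 dx evaluates to 6.45675e+07.
Endpoint term: (f(5) + f(27))/2 = (3125.00 + 1.43489e+07)/2 = 7.17602e+06.
So far: 7.17435e+07.
Correction k=1: B_{2}/2! · (f^{(1)}(27) − f^{(1)}(5)) = 1/12 · (2.65720e+06 − 3125.00) = 221173.
Running total after k=1: 7.19647e+07.
Correction k=2: B_{4}/4! · (f^{(3)}(27) − f^{(3)}(5)) = −1/720 · (43740.0 − 1500.00) = -58.6667.
Running total after k=2: 7.19646e+07.
Correction k=3: B_{6}/6! · (f^{(5)}(27) − f^{(5)}(5)) = 1/30240 · (120.000 − 120.000) = 0.00000.
Running total after k=3: 7.19646e+07.
Correction k=4: B_{8}/8! · (f^{(7)}(27) − f^{(7)}(5)) = −1/1209600 · (0.00000 − 0.00000) = 0.00000.

S_4 ≈ 7.19646e+07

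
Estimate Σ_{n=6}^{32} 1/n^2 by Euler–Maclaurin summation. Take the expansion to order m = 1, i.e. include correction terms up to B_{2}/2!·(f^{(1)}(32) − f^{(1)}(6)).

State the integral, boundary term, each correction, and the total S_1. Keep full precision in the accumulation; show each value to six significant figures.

S_1 ≈ 0.150560

Integral: ∫_6^32 1/x^2 dx = 0.135417.
½[f(6) + f(32)] = ½[0.0277778 + 0.000976562] = 0.0143772.
Integral + boundary = 0.149794.
Correction k=1: B_{2}/2! · (f^{(1)}(32) − f^{(1)}(6)) = 1/12 · (-6.10352e-05 − (-0.00925926)) = 0.000766519.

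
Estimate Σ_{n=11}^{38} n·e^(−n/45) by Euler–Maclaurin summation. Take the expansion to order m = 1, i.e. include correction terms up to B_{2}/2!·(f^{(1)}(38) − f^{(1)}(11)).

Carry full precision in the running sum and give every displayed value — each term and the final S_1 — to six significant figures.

S_1 ≈ 380.653

Integral: ∫_11^38 x·e^(−x/45) dx = 368.223.
½[f(11) + f(38)] = ½[8.61453 + 16.3323] = 12.4734.
Running total after boundary: 380.697.
Correction k=1: B_{2}/2! · (f^{(1)}(38) − f^{(1)}(11)) = 1/12 · (0.0668572 − 0.591705) = -0.0437374.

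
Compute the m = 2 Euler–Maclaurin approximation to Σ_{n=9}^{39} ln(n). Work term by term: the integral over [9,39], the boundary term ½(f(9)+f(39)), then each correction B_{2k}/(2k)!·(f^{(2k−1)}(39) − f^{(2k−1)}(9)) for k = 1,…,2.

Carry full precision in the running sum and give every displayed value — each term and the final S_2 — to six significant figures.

S_2 ≈ 96.0272

∫_9^39 ln(x) dx evaluates to 93.1039.
Endpoint term: (f(9) + f(39))/2 = (2.19722 + 3.66356)/2 = 2.93039.
Integral + boundary = 96.0343.
k=1: B_{2}/(2)! × [f^{(1)}(39) − f^{(1)}(9)] = 1/12 × (0.0256410 − 0.111111) = -0.00712251.
Running total after k=1: 96.0272.
k=2: B_{4}/(4)! × [f^{(3)}(39) − f^{(3)}(9)] = −1/720 × (3.37160e-05 − 0.00274348) = 3.76357e-06.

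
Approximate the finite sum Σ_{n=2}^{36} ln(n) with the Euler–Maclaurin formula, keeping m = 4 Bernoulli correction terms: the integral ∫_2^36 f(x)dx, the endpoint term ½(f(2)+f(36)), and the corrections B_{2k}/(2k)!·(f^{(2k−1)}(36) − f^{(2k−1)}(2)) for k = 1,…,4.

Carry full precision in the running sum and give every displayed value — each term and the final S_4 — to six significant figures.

S_4 ≈ 95.7197

The integral term ∫_2^36 ln(x) dx = 93.6204.
½[f(2) + f(36)] = ½[0.693147 + 3.58352] = 2.13833.
Running total after boundary: 95.7587.
Order-1 term: 1/12 · (0.0277778 − 0.500000) = -0.0393519.
After k=1: 95.7194.
Order-2 term: −1/720 · (4.28669e-05 − 0.250000) = 0.000347163.
After k=2: 95.7197.
Order-3 term: 1/30240 · (3.96916e-07 − 0.750000) = -2.48016e-05.
After k=3: 95.7197.
Order-4 term: −1/1209600 · (9.18787e-09 − 5.62500) = 4.65030e-06.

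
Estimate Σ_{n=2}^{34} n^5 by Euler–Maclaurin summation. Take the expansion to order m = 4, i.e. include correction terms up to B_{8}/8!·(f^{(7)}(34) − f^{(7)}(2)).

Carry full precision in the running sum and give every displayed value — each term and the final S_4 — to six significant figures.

S_4 ≈ 2.80742e+08

Integral: ∫_2^34 x^5 dx = 2.57467e+08.
Boundary: ½(f(2) + f(34)) = ½(32.0000 + 4.54354e+07) = 2.27177e+07.
Integral + boundary = 2.80185e+08.
Correction k=1: B_{2}/2! · (f^{(1)}(34) − f^{(1)}(2)) = 1/12 · (6.68168e+06 − 80.0000) = 556800.
Partial sum through k=1: 2.80742e+08.
Correction k=2: B_{4}/4! · (f^{(3)}(34) − f^{(3)}(2)) = −1/720 · (69360.0 − 240.000) = -96.0000.
Partial sum through k=2: 2.80742e+08.
Correction k=3: B_{6}/6! · (f^{(5)}(34) − f^{(5)}(2)) = 1/30240 · (120.000 − 120.000) = 0.00000.
Partial sum through k=3: 2.80742e+08.
Correction k=4: B_{8}/8! · (f^{(7)}(34) − f^{(7)}(2)) = −1/1209600 · (0.00000 − 0.00000) = 0.00000.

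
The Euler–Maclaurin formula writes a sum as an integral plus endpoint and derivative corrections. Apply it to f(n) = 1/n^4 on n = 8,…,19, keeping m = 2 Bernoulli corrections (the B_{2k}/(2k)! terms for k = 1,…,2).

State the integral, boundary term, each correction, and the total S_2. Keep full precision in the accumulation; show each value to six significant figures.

S_2 ≈ 0.000738309

The integral term ∫_8^19 1/x^4 dx = 0.000602444.
½[f(8) + f(19)] = ½[0.000244141 + 7.67336e-06] = 0.000125907.
So far: 0.000728351.
Order-1 term: 1/12 · (-1.61544e-06 − (-0.000122070)) = 1.00379e-05.
After k=1: 0.000738389.
Order-2 term: −1/720 · (-1.34247e-07 − (-5.72205e-05)) = -7.92864e-08.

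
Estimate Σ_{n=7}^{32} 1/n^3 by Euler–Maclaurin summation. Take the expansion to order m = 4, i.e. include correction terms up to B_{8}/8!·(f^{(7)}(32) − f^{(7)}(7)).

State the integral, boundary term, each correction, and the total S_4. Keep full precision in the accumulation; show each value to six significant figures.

S_4 ≈ 0.0112920

The integral term ∫_7^32 1/x^3 dx = 0.00971580.
Boundary: ½(f(7) + f(32)) = ½(0.00291545 + 3.05176e-05) = 0.00147298.
Running total after boundary: 0.0111888.
Order-1 term: 1/12 · (-2.86102e-06 − (-0.00124948)) = 0.000103885.
Running total after k=1: 0.0112927.
Order-2 term: −1/720 · (-5.58794e-08 − (-0.000509992)) = -7.08244e-07.
Running total after k=2: 0.0112920.
Order-3 term: 1/30240 · (-2.29193e-09 − (-0.000437136)) = 1.44555e-08.
Running total after k=3: 0.0112920.
Order-4 term: −1/1209600 · (-1.61151e-10 − (-0.000642322)) = -5.31020e-10.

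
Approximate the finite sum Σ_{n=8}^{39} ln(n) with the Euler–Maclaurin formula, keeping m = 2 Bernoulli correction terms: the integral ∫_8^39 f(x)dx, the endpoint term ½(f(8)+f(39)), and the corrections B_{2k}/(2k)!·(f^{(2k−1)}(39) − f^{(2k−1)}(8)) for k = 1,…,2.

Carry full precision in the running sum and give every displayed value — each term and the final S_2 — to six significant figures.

S_2 ≈ 98.1066

The integral term ∫_8^39 ln(x) dx = 95.2434.
Endpoint term: (f(8) + f(39))/2 = (2.07944 + 3.66356)/2 = 2.87150.
Integral + boundary = 98.1149.
Correction k=1: B_{2}/2! · (f^{(1)}(39) − f^{(1)}(8)) = 1/12 · (0.0256410 − 0.125000) = -0.00827991.
Partial sum through k=1: 98.1066.
Correction k=2: B_{4}/4! · (f^{(3)}(39) − f^{(3)}(8)) = −1/720 · (3.37160e-05 − 0.00390625) = 5.37852e-06.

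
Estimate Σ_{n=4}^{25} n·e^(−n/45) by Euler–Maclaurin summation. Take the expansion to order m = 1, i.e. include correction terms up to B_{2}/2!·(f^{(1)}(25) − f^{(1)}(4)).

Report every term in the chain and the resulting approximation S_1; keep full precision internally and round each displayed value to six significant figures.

Integral: ∫_4^25 x·e^(−x/45) dx = 210.135.
Endpoint term: (f(4) + f(25))/2 = (3.65979 + 14.3438)/2 = 9.00181.
Integral + boundary = 219.137.
Correction k=1: B_{2}/2! · (f^{(1)}(25) − f^{(1)}(4)) = 1/12 · (0.255002 − 0.833619) = -0.0482181.

S_1 ≈ 219.089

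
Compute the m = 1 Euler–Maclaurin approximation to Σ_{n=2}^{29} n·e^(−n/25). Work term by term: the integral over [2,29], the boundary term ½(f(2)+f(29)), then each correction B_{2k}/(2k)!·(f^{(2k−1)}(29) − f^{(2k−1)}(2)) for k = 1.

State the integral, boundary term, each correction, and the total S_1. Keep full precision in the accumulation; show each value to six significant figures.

∫_2^29 x·e^(−x/25) dx evaluates to 199.897.
Boundary: ½(f(2) + f(29)) = ½(1.84623 + 9.09110) = 5.46867.
Running total after boundary: 205.366.
Correction k=1: B_{2}/2! · (f^{(1)}(29) − f^{(1)}(2)) = 1/12 · (-0.0501578 − 0.849267) = -0.0749521.

S_1 ≈ 205.291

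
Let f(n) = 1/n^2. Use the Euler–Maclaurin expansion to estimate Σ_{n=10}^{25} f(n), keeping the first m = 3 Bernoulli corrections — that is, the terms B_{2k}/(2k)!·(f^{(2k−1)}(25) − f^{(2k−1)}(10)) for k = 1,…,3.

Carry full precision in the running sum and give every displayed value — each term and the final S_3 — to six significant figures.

S_3 ≈ 0.0659557

∫_10^25 1/x^2 dx evaluates to 0.0600000.
Endpoint term: (f(10) + f(25))/2 = (0.0100000 + 0.00160000)/2 = 0.00580000.
So far: 0.0658000.
k=1: B_{2}/(2)! × [f^{(1)}(25) − f^{(1)}(10)] = 1/12 × (-0.000128000 − (-0.00200000)) = 0.000156000.
After k=1: 0.0659560.
k=2: B_{4}/(4)! × [f^{(3)}(25) − f^{(3)}(10)] = −1/720 × (-2.45760e-06 − (-0.000240000)) = -3.29920e-07.
After k=2: 0.0659557.
k=3: B_{6}/(6)! × [f^{(5)}(25) − f^{(5)}(10)] = 1/30240 × (-1.17965e-07 − (-7.20000e-05)) = 2.37705e-09.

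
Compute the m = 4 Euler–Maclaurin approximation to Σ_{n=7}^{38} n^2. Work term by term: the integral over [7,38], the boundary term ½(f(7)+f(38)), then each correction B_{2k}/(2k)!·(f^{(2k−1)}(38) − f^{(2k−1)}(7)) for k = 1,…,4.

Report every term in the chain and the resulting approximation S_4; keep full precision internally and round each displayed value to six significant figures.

S_4 ≈ 18928.0

Integral: ∫_7^38 x^2 dx = 18176.3.
Endpoint term: (f(7) + f(38))/2 = (49.0000 + 1444.00)/2 = 746.500.
Running total after boundary: 18922.8.
k=1: B_{2}/(2)! × [f^{(1)}(38) − f^{(1)}(7)] = 1/12 × (76.0000 − 14.0000) = 5.16667.
Partial sum through k=1: 18928.0.
k=2: B_{4}/(4)! × [f^{(3)}(38) − f^{(3)}(7)] = −1/720 × (0.00000 − 0.00000) = 0.00000.
Partial sum through k=2: 18928.0.
k=3: B_{6}/(6)! × [f^{(5)}(38) − f^{(5)}(7)] = 1/30240 × (0.00000 − 0.00000) = 0.00000.
Partial sum through k=3: 18928.0.
k=4: B_{8}/(8)! × [f^{(7)}(38) − f^{(7)}(7)] = −1/1209600 × (0.00000 − 0.00000) = 0.00000.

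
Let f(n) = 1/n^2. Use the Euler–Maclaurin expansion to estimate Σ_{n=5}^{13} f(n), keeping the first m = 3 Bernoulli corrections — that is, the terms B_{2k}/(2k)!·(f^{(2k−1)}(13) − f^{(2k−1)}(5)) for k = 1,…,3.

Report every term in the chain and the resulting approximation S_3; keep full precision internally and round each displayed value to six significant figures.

Integral: ∫_5^13 1/x^2 dx = 0.123077.
½[f(5) + f(13)] = ½[0.0400000 + 0.00591716] = 0.0229586.
Integral + boundary = 0.146036.
k=1: B_{2}/(2)! × [f^{(1)}(13) − f^{(1)}(5)] = 1/12 × (-0.000910332 − (-0.0160000)) = 0.00125747.
Partial sum through k=1: 0.147293.
k=2: B_{4}/(4)! × [f^{(3)}(13) − f^{(3)}(5)] = −1/720 × (-6.46390e-05 − (-0.00768000)) = -1.05769e-05.
Partial sum through k=2: 0.147282.
k=3: B_{6}/(6)! × [f^{(5)}(13) − f^{(5)}(5)] = 1/30240 × (-1.14744e-05 − (-0.00921600)) = 3.04382e-07.

S_3 ≈ 0.147283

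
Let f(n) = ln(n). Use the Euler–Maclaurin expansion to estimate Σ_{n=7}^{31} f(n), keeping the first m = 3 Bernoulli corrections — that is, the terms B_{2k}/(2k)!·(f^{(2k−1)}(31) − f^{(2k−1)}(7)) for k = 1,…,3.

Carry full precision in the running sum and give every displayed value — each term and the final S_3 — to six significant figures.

∫_7^31 ln(x) dx evaluates to 68.8322.
½[f(7) + f(31)] = ½[1.94591 + 3.43399] = 2.68995.
Integral + boundary = 71.5222.
Order-1 term: 1/12 · (0.0322581 − 0.142857) = -0.00921659.
Partial sum through k=1: 71.5130.
Order-2 term: −1/720 · (6.71344e-05 − 0.00583090) = 8.00524e-06.
Partial sum through k=2: 71.5130.
Order-3 term: 1/30240 · (8.38306e-07 − 0.00142798) = -4.71937e-08.

S_3 ≈ 71.5130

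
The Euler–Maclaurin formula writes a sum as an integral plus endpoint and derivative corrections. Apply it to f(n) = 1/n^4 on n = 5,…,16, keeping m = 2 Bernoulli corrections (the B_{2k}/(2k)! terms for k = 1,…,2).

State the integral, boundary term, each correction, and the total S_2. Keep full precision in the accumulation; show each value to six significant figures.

Integral: ∫_5^16 1/x^4 dx = 0.00258529.
Endpoint term: (f(5) + f(16))/2 = (0.00160000 + 1.52588e-05)/2 = 0.000807629.
So far: 0.00339292.
k=1: B_{2}/(2)! × [f^{(1)}(16) − f^{(1)}(5)] = 1/12 × (-3.81470e-06 − (-0.00128000)) = 0.000106349.
Partial sum through k=1: 0.00349926.
k=2: B_{4}/(4)! × [f^{(3)}(16) − f^{(3)}(5)] = −1/720 × (-4.47035e-07 − (-0.00153600)) = -2.13271e-06.

S_2 ≈ 0.00349713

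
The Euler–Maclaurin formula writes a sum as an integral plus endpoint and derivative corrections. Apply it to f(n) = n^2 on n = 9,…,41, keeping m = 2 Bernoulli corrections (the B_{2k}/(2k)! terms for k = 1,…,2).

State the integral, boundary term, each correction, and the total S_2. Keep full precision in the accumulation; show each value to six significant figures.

∫_9^41 x^2 dx evaluates to 22730.7.
½[f(9) + f(41)] = ½[81.0000 + 1681.00] = 881.000.
Running total after boundary: 23611.7.
Correction k=1: B_{2}/2! · (f^{(1)}(41) − f^{(1)}(9)) = 1/12 · (82.0000 − 18.0000) = 5.33333.
Running total after k=1: 23617.0.
Correction k=2: B_{4}/4! · (f^{(3)}(41) − f^{(3)}(9)) = −1/720 · (0.00000 − 0.00000) = 0.00000.

S_2 ≈ 23617.0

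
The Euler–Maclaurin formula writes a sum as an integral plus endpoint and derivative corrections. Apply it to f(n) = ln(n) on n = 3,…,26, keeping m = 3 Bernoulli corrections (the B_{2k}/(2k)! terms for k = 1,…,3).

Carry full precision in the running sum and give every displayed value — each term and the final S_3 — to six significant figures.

S_3 ≈ 60.5686

∫_3^26 ln(x) dx evaluates to 58.4147.
Boundary: ½(f(3) + f(26)) = ½(1.09861 + 3.25810) = 2.17835.
Integral + boundary = 60.5930.
k=1: B_{2}/(2)! × [f^{(1)}(26) − f^{(1)}(3)] = 1/12 × (0.0384615 − 0.333333) = -0.0245726.
After k=1: 60.5685.
k=2: B_{4}/(4)! × [f^{(3)}(26) − f^{(3)}(3)] = −1/720 × (0.000113792 − 0.0740741) = 0.000102723.
After k=2: 60.5686.
k=3: B_{6}/(6)! × [f^{(5)}(26) − f^{(5)}(3)] = 1/30240 × (2.01997e-06 − 0.0987654) = -3.26599e-06.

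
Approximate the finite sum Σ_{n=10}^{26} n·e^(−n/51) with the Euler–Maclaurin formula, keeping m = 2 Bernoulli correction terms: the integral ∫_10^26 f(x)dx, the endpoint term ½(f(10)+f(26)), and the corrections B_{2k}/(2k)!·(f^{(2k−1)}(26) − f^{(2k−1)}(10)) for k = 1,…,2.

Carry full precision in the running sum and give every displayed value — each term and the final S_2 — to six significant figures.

∫_10^26 x·e^(−x/51) dx evaluates to 198.471.
Boundary: ½(f(10) + f(26)) = ½(8.21948 + 15.6159) = 11.9177.
Integral + boundary = 210.389.
k=1: B_{2}/(2)! × [f^{(1)}(26) − f^{(1)}(10)] = 1/12 × (0.294418 − 0.660782) = -0.0305303.
Running total after k=1: 210.358.
k=2: B_{4}/(4)! × [f^{(3)}(26) − f^{(3)}(10)] = −1/720 × (0.000575027 − 0.000886073) = 4.32009e-07.

S_2 ≈ 210.358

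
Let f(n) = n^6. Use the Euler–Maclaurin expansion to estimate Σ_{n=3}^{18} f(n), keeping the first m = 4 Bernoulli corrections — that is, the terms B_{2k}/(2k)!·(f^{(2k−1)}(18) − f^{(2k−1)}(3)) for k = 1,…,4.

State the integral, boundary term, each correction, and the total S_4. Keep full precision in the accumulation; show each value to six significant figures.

S_4 ≈ 1.05410e+08

∫_3^18 x^6 dx evaluates to 8.74597e+07.
Endpoint term: (f(3) + f(18))/2 = (729.000 + 3.40122e+07)/2 = 1.70065e+07.
Running total after boundary: 1.04466e+08.
Correction k=1: B_{2}/2! · (f^{(1)}(18) − f^{(1)}(3)) = 1/12 · (1.13374e+07 − 1458.00) = 944662.
Partial sum through k=1: 1.05411e+08.
Correction k=2: B_{4}/4! · (f^{(3)}(18) − f^{(3)}(3)) = −1/720 · (699840 − 3240.00) = -967.500.
Partial sum through k=2: 1.05410e+08.
Correction k=3: B_{6}/6! · (f^{(5)}(18) − f^{(5)}(3)) = 1/30240 · (12960.0 − 2160.00) = 0.357143.
Partial sum through k=3: 1.05410e+08.
Correction k=4: B_{8}/8! · (f^{(7)}(18) − f^{(7)}(3)) = −1/1209600 · (0.00000 − 0.00000) = 0.00000.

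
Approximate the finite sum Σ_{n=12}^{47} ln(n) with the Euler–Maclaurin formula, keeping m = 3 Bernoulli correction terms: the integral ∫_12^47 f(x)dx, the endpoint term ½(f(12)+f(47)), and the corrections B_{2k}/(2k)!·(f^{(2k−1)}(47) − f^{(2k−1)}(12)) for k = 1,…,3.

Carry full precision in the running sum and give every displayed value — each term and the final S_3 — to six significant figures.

S_3 ≈ 119.300

∫_12^47 ln(x) dx evaluates to 116.138.
½[f(12) + f(47)] = ½[2.48491 + 3.85015] = 3.16753.
Running total after boundary: 119.306.
Order-1 term: 1/12 · (0.0212766 − 0.0833333) = -0.00517139.
After k=1: 119.300.
Order-2 term: −1/720 · (1.92636e-05 − 0.00115741) = 1.58076e-06.
After k=2: 119.300.
Order-3 term: 1/30240 · (1.04646e-07 − 9.64506e-05) = -3.18604e-09.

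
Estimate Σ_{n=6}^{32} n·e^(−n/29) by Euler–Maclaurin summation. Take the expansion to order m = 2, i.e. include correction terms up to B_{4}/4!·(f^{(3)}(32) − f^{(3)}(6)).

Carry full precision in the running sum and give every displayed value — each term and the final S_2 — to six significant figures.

∫_6^32 x·e^(−x/29) dx evaluates to 238.478.
½[f(6) + f(32)] = ½[4.87862 + 10.6152] = 7.74691.
So far: 246.225.
Correction k=1: B_{2}/2! · (f^{(1)}(32) − f^{(1)}(6)) = 1/12 · (-0.0343164 − 0.644875) = -0.0565993.
After k=1: 246.169.
Correction k=2: B_{4}/4! · (f^{(3)}(32) − f^{(3)}(6)) = −1/720 · (0.000748079 − 0.00270046) = 2.71163e-06.

S_2 ≈ 246.169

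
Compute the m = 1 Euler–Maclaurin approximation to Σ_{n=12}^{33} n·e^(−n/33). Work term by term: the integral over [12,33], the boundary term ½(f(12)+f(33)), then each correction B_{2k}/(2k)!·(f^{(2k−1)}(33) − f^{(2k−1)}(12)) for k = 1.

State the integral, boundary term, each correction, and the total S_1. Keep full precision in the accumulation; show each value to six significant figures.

S_1 ≈ 241.251

The integral term ∫_12^33 x·e^(−x/33) dx = 231.047.
½[f(12) + f(33)] = ½[8.34173 + 12.1400] = 10.2409.
Running total after boundary: 241.288.
Order-1 term: 1/12 · (0.00000 − 0.442364) = -0.0368637.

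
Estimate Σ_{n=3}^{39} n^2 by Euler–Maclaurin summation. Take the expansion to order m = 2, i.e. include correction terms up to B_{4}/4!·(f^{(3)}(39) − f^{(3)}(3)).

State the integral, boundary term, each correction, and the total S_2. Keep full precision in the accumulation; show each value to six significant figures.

S_2 ≈ 20535.0

The integral term ∫_3^39 x^2 dx = 19764.0.
Endpoint term: (f(3) + f(39))/2 = (9.00000 + 1521.00)/2 = 765.000.
Running total after boundary: 20529.0.
k=1: B_{2}/(2)! × [f^{(1)}(39) − f^{(1)}(3)] = 1/12 × (78.0000 − 6.00000) = 6.00000.
Partial sum through k=1: 20535.0.
k=2: B_{4}/(4)! × [f^{(3)}(39) − f^{(3)}(3)] = −1/720 × (0.00000 − 0.00000) = 0.00000.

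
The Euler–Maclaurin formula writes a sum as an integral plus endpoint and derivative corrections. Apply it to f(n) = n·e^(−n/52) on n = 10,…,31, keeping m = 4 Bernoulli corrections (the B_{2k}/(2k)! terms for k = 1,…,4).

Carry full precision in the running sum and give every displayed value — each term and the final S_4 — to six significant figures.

S_4 ≈ 294.800

The integral term ∫_10^31 x·e^(−x/52) dx = 282.172.
Boundary: ½(f(10) + f(31)) = ½(8.25053 + 17.0787) = 12.6646.
Integral + boundary = 294.837.
Order-1 term: 1/12 · (0.222490 − 0.666389) = -0.0369916.
Running total after k=1: 294.800.
Order-2 term: −1/720 · (0.000489772 − 0.000856692) = 5.09611e-07.
Running total after k=2: 294.800.
Order-3 term: 1/30240 · (3.31828e-07 − 5.42507e-07) = -6.96690e-12.
Running total after k=3: 294.800.
Order-4 term: −1/1209600 · (1.78449e-10 − 2.84094e-10) = 8.73385e-17.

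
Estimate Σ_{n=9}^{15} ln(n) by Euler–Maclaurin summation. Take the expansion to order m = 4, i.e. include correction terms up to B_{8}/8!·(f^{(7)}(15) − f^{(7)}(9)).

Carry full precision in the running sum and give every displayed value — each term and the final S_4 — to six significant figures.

S_4 ≈ 17.2947

∫_9^15 ln(x) dx evaluates to 14.8457.
Endpoint term: (f(9) + f(15))/2 = (2.19722 + 2.70805)/2 = 2.45264.
Running total after boundary: 17.2984.
Correction k=1: B_{2}/2! · (f^{(1)}(15) − f^{(1)}(9)) = 1/12 · (0.0666667 − 0.111111) = -0.00370370.
Partial sum through k=1: 17.2947.
Correction k=2: B_{4}/4! · (f^{(3)}(15) − f^{(3)}(9)) = −1/720 · (0.000592593 − 0.00274348) = 2.98735e-06.
Partial sum through k=2: 17.2947.
Correction k=3: B_{6}/6! · (f^{(5)}(15) − f^{(5)}(9)) = 1/30240 · (3.16049e-05 − 0.000406442) = -1.23954e-08.
Partial sum through k=3: 17.2947.
Correction k=4: B_{8}/8! · (f^{(7)}(15) − f^{(7)}(9)) = −1/1209600 · (4.21399e-06 − 0.000150534) = 1.20966e-10.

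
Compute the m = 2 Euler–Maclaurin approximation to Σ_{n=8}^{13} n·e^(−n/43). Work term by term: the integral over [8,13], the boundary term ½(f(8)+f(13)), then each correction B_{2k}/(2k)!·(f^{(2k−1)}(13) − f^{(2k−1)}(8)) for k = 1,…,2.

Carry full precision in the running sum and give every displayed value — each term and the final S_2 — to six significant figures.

∫_8^13 x·e^(−x/43) dx evaluates to 40.9588.
Endpoint term: (f(8) + f(13))/2 = (6.64188 + 9.60827)/2 = 8.12507.
Integral + boundary = 49.0839.
Correction k=1: B_{2}/2! · (f^{(1)}(13) − f^{(1)}(8)) = 1/12 · (0.515649 − 0.675773) = -0.0133436.
Partial sum through k=1: 49.0705.
Correction k=2: B_{4}/4! · (f^{(3)}(13) − f^{(3)}(8)) = −1/720 · (0.00107834 − 0.00126352) = 2.57195e-07.

S_2 ≈ 49.0705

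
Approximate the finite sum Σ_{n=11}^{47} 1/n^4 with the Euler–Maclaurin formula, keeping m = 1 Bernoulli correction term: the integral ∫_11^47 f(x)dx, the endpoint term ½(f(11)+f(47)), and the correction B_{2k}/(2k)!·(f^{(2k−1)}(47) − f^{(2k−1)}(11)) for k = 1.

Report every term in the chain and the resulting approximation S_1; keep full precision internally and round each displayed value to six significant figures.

∫_11^47 1/x^4 dx evaluates to 0.000247228.
Boundary: ½(f(11) + f(47)) = ½(6.83013e-05 + 2.04931e-07) = 3.42531e-05.
Running total after boundary: 0.000281481.
Order-1 term: 1/12 · (-1.74410e-08 − (-2.48369e-05)) = 2.06828e-06.

S_1 ≈ 0.000283549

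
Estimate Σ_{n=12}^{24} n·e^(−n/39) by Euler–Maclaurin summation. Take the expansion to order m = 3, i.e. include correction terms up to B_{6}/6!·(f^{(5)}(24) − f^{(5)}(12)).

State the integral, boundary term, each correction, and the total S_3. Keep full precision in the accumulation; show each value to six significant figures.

The integral term ∫_12^24 x·e^(−x/39) dx = 134.353.
Endpoint term: (f(12) + f(24))/2 = (8.82170 + 12.9704)/2 = 10.8960.
Running total after boundary: 145.249.
k=1: B_{2}/(2)! × [f^{(1)}(24) − f^{(1)}(12)] = 1/12 × (0.207859 − 0.508944) = -0.0250904.
Partial sum through k=1: 145.223.
k=2: B_{4}/(4)! × [f^{(3)}(24) − f^{(3)}(12)] = −1/720 × (0.000847288 − 0.00130127) = 6.30527e-07.
Partial sum through k=2: 145.223.
k=3: B_{6}/(6)! × [f^{(5)}(24) − f^{(5)}(12)] = 1/30240 × (1.02427e-06 − 1.49107e-06) = -1.54366e-11.

S_3 ≈ 145.223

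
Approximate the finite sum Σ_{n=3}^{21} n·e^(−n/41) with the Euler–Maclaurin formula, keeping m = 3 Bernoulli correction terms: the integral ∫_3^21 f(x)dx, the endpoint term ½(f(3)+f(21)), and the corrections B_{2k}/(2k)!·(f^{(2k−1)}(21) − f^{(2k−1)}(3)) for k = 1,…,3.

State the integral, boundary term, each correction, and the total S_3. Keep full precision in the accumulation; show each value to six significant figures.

∫_3^21 x·e^(−x/41) dx evaluates to 153.601.
Boundary: ½(f(3) + f(21)) = ½(2.78833 + 12.5828) = 7.68554.
Running total after boundary: 161.286.
k=1: B_{2}/(2)! × [f^{(1)}(21) − f^{(1)}(3)] = 1/12 × (0.292282 − 0.861434) = -0.0474293.
After k=1: 161.239.
k=2: B_{4}/(4)! × [f^{(3)}(21) − f^{(3)}(3)] = −1/720 × (0.000886758 − 0.00161827) = 1.01599e-06.
After k=2: 161.239.
k=3: B_{6}/(6)! × [f^{(5)}(21) − f^{(5)}(3)] = 1/30240 × (9.51601e-07 − 1.62052e-06) = -2.21203e-11.

S_3 ≈ 161.239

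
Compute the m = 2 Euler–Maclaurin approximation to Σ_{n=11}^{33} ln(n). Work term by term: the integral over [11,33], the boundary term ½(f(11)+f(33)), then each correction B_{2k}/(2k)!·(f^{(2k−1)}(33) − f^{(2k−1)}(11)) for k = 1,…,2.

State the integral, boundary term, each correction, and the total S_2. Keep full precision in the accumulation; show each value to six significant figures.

S_2 ≈ 69.9501

The integral term ∫_11^33 ln(x) dx = 67.0079.
½[f(11) + f(33)] = ½[2.39790 + 3.49651] = 2.94720.
Running total after boundary: 69.9551.
Order-1 term: 1/12 · (0.0303030 − 0.0909091) = -0.00505051.
Partial sum through k=1: 69.9501.
Order-2 term: −1/720 · (5.56529e-05 − 0.00150263) = 2.00969e-06.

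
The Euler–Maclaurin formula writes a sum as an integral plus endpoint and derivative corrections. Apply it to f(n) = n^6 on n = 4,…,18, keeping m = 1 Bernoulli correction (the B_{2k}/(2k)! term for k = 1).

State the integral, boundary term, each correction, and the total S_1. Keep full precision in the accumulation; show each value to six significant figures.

S_1 ≈ 1.05410e+08

The integral term ∫_4^18 x^6 dx = 8.74577e+07.
Boundary: ½(f(4) + f(18)) = ½(4096.00 + 3.40122e+07) = 1.70082e+07.
Running total after boundary: 1.04466e+08.
Correction k=1: B_{2}/2! · (f^{(1)}(18) − f^{(1)}(4)) = 1/12 · (1.13374e+07 − 6144.00) = 944272.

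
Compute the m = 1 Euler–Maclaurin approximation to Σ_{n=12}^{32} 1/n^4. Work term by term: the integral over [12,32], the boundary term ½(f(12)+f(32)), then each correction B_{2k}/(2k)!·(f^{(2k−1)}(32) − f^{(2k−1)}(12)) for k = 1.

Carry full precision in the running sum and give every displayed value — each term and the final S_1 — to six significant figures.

S_1 ≈ 0.000208648

The integral term ∫_12^32 1/x^4 dx = 0.000182729.
½[f(12) + f(32)] = ½[4.82253e-05 + 9.53674e-07] = 2.45895e-05.
Running total after boundary: 0.000207318.
Order-1 term: 1/12 · (-1.19209e-07 − (-1.60751e-05)) = 1.32966e-06.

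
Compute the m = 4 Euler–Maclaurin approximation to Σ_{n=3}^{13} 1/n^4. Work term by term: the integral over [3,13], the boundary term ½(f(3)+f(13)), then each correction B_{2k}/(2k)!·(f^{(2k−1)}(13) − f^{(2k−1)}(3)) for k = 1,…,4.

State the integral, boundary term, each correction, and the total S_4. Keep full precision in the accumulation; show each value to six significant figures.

The integral term ∫_3^13 1/x^4 dx = 0.0121940.
Boundary: ½(f(3) + f(13)) = ½(0.0123457 + 3.50128e-05) = 0.00619035.
Integral + boundary = 0.0183843.
k=1: B_{2}/(2)! × [f^{(1)}(13) − f^{(1)}(3)] = 1/12 × (-1.07732e-05 − (-0.0164609)) = 0.00137084.
After k=1: 0.0197551.
k=2: B_{4}/(4)! × [f^{(3)}(13) − f^{(3)}(3)] = −1/720 × (-1.91240e-06 − (-0.0548697)) = -7.62052e-05.
After k=2: 0.0196789.
k=3: B_{6}/(6)! × [f^{(5)}(13) − f^{(5)}(3)] = 1/30240 × (-6.33693e-07 − (-0.341411)) = 1.12900e-05.
After k=3: 0.0196902.
k=4: B_{8}/(8)! × [f^{(7)}(13) − f^{(7)}(3)] = −1/1209600 × (-3.37470e-07 − (-3.41411)) = -2.82251e-06.

S_4 ≈ 0.0196874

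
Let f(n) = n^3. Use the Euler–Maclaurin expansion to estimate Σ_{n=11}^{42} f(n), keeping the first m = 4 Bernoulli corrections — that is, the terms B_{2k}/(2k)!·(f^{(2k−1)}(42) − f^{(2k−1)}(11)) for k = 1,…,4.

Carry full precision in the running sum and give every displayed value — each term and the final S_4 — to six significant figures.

S_4 ≈ 812384

Integral: ∫_11^42 x^3 dx = 774264.
½[f(11) + f(42)] = ½[1331.00 + 74088.0] = 37709.5.
Running total after boundary: 811973.
Correction k=1: B_{2}/2! · (f^{(1)}(42) − f^{(1)}(11)) = 1/12 · (5292.00 − 363.000) = 410.750.
Running total after k=1: 812384.
Correction k=2: B_{4}/4! · (f^{(3)}(42) − f^{(3)}(11)) = −1/720 · (6.00000 − 6.00000) = 0.00000.
Running total after k=2: 812384.
Correction k=3: B_{6}/6! · (f^{(5)}(42) − f^{(5)}(11)) = 1/30240 · (0.00000 − 0.00000) = 0.00000.
Running total after k=3: 812384.
Correction k=4: B_{8}/8! · (f^{(7)}(42) − f^{(7)}(11)) = −1/1209600 · (0.00000 − 0.00000) = 0.00000.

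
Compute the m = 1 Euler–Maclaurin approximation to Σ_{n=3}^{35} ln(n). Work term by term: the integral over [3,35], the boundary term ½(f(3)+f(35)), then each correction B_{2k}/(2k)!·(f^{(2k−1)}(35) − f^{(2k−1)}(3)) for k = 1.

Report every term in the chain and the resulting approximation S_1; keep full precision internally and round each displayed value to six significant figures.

Integral: ∫_3^35 ln(x) dx = 89.1413.
Boundary: ½(f(3) + f(35)) = ½(1.09861 + 3.55535) = 2.32698.
Integral + boundary = 91.4683.
k=1: B_{2}/(2)! × [f^{(1)}(35) − f^{(1)}(3)] = 1/12 × (0.0285714 − 0.333333) = -0.0253968.

S_1 ≈ 91.4429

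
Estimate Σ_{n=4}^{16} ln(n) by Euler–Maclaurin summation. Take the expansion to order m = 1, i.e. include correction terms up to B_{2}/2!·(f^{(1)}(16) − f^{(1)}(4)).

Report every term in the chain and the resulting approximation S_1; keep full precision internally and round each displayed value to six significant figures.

Integral: ∫_4^16 ln(x) dx = 26.8162.
½[f(4) + f(16)] = ½[1.38629 + 2.77259] = 2.07944.
So far: 28.8957.
k=1: B_{2}/(2)! × [f^{(1)}(16) − f^{(1)}(4)] = 1/12 × (0.0625000 − 0.250000) = -0.0156250.

S_1 ≈ 28.8801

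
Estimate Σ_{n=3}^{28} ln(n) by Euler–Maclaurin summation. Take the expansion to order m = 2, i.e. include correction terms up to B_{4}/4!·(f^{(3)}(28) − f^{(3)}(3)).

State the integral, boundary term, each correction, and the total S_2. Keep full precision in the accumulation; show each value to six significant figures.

∫_3^28 ln(x) dx evaluates to 65.0059.
½[f(3) + f(28)] = ½[1.09861 + 3.33220] = 2.21541.
Running total after boundary: 67.2213.
Order-1 term: 1/12 · (0.0357143 − 0.333333) = -0.0248016.
Running total after k=1: 67.1965.
Order-2 term: −1/720 · (9.11079e-05 − 0.0740741) = 0.000102754.

S_2 ≈ 67.1966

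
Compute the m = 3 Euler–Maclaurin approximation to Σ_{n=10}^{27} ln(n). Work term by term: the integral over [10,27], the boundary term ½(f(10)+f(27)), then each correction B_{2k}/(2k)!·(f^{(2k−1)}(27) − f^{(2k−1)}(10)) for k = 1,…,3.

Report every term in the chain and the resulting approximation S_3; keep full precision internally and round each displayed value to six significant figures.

S_3 ≈ 51.7557

∫_10^27 ln(x) dx evaluates to 48.9617.
Boundary: ½(f(10) + f(27)) = ½(2.30259 + 3.29584) = 2.79921.
So far: 51.7610.
Order-1 term: 1/12 · (0.0370370 − 0.100000) = -0.00524691.
After k=1: 51.7557.
Order-2 term: −1/720 · (0.000101611 − 0.00200000) = 2.63665e-06.
After k=2: 51.7557.
Order-3 term: 1/30240 · (1.67260e-06 − 0.000240000) = -7.88120e-09.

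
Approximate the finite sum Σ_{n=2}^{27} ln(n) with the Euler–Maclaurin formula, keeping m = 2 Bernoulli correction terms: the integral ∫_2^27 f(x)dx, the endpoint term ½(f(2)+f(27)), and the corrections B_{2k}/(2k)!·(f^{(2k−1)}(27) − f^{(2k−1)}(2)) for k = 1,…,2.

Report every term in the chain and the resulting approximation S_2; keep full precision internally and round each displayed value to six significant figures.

S_2 ≈ 64.5576

The integral term ∫_2^27 ln(x) dx = 62.6013.
½[f(2) + f(27)] = ½[0.693147 + 3.29584] = 1.99449.
Running total after boundary: 64.5958.
Order-1 term: 1/12 · (0.0370370 − 0.500000) = -0.0385802.
Running total after k=1: 64.5572.
Order-2 term: −1/720 · (0.000101611 − 0.250000) = 0.000347081.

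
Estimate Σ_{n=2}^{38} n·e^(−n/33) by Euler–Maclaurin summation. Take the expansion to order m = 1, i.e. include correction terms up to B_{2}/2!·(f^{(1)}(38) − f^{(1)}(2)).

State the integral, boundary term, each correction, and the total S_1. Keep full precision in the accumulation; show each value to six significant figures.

S_1 ≈ 353.193

Integral: ∫_2^38 x·e^(−x/33) dx = 346.322.
½[f(2) + f(38)] = ½[1.88239 + 12.0140] = 6.94818.
Integral + boundary = 353.270.
k=1: B_{2}/(2)! × [f^{(1)}(38) − f^{(1)}(2)] = 1/12 × (-0.0479026 − 0.884152) = -0.0776712.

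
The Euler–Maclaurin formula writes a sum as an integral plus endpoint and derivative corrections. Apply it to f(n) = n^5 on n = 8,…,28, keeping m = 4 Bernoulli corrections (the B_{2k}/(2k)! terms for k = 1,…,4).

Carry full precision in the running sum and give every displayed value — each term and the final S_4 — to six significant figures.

Integral: ∫_8^28 x^5 dx = 8.02714e+07.
Boundary: ½(f(8) + f(28)) = ½(32768.0 + 1.72104e+07) = 8.62157e+06.
Integral + boundary = 8.88929e+07.
k=1: B_{2}/(2)! × [f^{(1)}(28) − f^{(1)}(8)] = 1/12 × (3.07328e+06 − 20480.0) = 254400.
Partial sum through k=1: 8.91473e+07.
k=2: B_{4}/(4)! × [f^{(3)}(28) − f^{(3)}(8)] = −1/720 × (47040.0 − 3840.00) = -60.0000.
Partial sum through k=2: 8.91473e+07.
k=3: B_{6}/(6)! × [f^{(5)}(28) − f^{(5)}(8)] = 1/30240 × (120.000 − 120.000) = 0.00000.
Partial sum through k=3: 8.91473e+07.
k=4: B_{8}/(8)! × [f^{(7)}(28) − f^{(7)}(8)] = −1/1209600 × (0.00000 − 0.00000) = 0.00000.

S_4 ≈ 8.91473e+07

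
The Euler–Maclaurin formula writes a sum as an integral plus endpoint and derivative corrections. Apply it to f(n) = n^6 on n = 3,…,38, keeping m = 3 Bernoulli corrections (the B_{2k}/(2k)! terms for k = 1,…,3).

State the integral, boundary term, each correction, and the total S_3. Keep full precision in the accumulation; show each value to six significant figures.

S_3 ≈ 1.78902e+10

The integral term ∫_3^38 x^6 dx = 1.63451e+10.
Endpoint term: (f(3) + f(38))/2 = (729.000 + 3.01094e+09)/2 = 1.50547e+09.
Integral + boundary = 1.78506e+10.
Order-1 term: 1/12 · (4.75411e+08 − 1458.00) = 3.96175e+07.
After k=1: 1.78902e+10.
Order-2 term: −1/720 · (6.58464e+06 − 3240.00) = -9140.83.
After k=2: 1.78902e+10.
Order-3 term: 1/30240 · (27360.0 − 2160.00) = 0.833333.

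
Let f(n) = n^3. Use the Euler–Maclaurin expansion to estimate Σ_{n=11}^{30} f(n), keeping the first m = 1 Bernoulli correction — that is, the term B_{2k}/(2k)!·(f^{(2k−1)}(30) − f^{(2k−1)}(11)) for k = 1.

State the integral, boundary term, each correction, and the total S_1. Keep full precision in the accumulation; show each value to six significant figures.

Integral: ∫_11^30 x^3 dx = 198840.
½[f(11) + f(30)] = ½[1331.00 + 27000.0] = 14165.5.
Running total after boundary: 213005.
Correction k=1: B_{2}/2! · (f^{(1)}(30) − f^{(1)}(11)) = 1/12 · (2700.00 − 363.000) = 194.750.

S_1 ≈ 213200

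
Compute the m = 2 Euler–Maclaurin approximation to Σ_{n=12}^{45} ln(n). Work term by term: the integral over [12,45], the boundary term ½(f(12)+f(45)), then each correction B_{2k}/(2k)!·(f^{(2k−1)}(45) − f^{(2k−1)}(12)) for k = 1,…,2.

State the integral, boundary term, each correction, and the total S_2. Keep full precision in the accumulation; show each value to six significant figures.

∫_12^45 ln(x) dx evaluates to 108.481.
Endpoint term: (f(12) + f(45))/2 = (2.48491 + 3.80666)/2 = 3.14578.
So far: 111.627.
k=1: B_{2}/(2)! × [f^{(1)}(45) − f^{(1)}(12)] = 1/12 × (0.0222222 − 0.0833333) = -0.00509259.
Partial sum through k=1: 111.622.
k=2: B_{4}/(4)! × [f^{(3)}(45) − f^{(3)}(12)] = −1/720 × (2.19479e-05 − 0.00115741) = 1.57703e-06.

S_2 ≈ 111.622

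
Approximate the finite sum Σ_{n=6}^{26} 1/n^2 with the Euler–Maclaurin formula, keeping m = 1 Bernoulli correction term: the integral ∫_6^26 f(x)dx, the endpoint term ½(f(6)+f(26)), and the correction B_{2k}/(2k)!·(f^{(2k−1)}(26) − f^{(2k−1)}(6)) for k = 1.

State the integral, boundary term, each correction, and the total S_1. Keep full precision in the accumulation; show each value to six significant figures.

∫_6^26 1/x^2 dx evaluates to 0.128205.
½[f(6) + f(26)] = ½[0.0277778 + 0.00147929] = 0.0146285.
Running total after boundary: 0.142834.
Correction k=1: B_{2}/2! · (f^{(1)}(26) − f^{(1)}(6)) = 1/12 · (-0.000113792 − (-0.00925926)) = 0.000762122.

S_1 ≈ 0.143596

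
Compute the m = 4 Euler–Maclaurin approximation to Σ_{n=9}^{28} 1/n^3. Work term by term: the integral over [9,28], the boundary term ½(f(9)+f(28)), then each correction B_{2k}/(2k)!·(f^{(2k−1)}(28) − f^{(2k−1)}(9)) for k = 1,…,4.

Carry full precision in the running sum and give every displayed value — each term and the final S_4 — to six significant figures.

Integral: ∫_9^28 1/x^3 dx = 0.00553508.
½[f(9) + f(28)] = ½[0.00137174 + 4.55539e-05] = 0.000708648.
Integral + boundary = 0.00624373.
k=1: B_{2}/(2)! × [f^{(1)}(28) − f^{(1)}(9)] = 1/12 × (-4.88078e-06 − (-0.000457247)) = 3.76972e-05.
Running total after k=1: 0.00628143.
k=2: B_{4}/(4)! × [f^{(3)}(28) − f^{(3)}(9)] = −1/720 × (-1.24510e-07 − (-0.000112901)) = -1.56633e-07.
Running total after k=2: 0.00628127.
k=3: B_{6}/(6)! × [f^{(5)}(28) − f^{(5)}(9)] = 1/30240 × (-6.67016e-09 − (-5.85410e-05)) = 1.93566e-09.
Running total after k=3: 0.00628127.
k=4: B_{8}/(8)! × [f^{(7)}(28) − f^{(7)}(9)] = −1/1209600 × (-6.12566e-10 − (-5.20365e-05)) = -4.30191e-11.

S_4 ≈ 0.00628127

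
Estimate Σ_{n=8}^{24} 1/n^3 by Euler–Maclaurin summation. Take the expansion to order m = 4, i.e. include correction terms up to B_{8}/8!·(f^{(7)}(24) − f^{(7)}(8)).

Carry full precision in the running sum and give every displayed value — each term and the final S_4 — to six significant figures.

S_4 ≈ 0.00801714

Integral: ∫_8^24 1/x^3 dx = 0.00694444.
Endpoint term: (f(8) + f(24))/2 = (0.00195312 + 7.23380e-05)/2 = 0.00101273.
Running total after boundary: 0.00795718.
k=1: B_{2}/(2)! × [f^{(1)}(24) − f^{(1)}(8)] = 1/12 × (-9.04225e-06 − (-0.000732422)) = 6.02816e-05.
Partial sum through k=1: 0.00801746.
k=2: B_{4}/(4)! × [f^{(3)}(24) − f^{(3)}(8)] = −1/720 × (-3.13967e-07 − (-0.000228882)) = -3.17455e-07.
Partial sum through k=2: 0.00801714.
k=3: B_{6}/(6)! × [f^{(5)}(24) − f^{(5)}(8)] = 1/30240 × (-2.28934e-08 − (-0.000150204)) = 4.96630e-09.
Partial sum through k=3: 0.00801715.
k=4: B_{8}/(8)! × [f^{(7)}(24) − f^{(7)}(8)] = −1/1209600 × (-2.86168e-09 − (-0.000168979)) = -1.39696e-10.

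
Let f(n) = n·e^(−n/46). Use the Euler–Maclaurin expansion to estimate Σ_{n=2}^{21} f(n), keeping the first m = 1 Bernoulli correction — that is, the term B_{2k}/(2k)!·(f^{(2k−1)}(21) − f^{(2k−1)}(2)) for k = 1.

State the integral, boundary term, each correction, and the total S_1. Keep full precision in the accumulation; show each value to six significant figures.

S_1 ≈ 169.223

The integral term ∫_2^21 x·e^(−x/46) dx = 161.662.
Boundary: ½(f(2) + f(21)) = ½(1.91491 + 13.3031) = 7.60903.
So far: 169.271.
Order-1 term: 1/12 · (0.344284 − 0.915825) = -0.0476284.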